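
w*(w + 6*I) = w^2 + 6*I*w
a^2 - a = a*(a - 1)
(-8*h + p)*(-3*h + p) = 24*h^2 - 11*h*p + p^2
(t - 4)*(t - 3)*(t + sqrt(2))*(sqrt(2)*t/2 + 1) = sqrt(2)*t^4/2 - 7*sqrt(2)*t^3/2 + 2*t^3 - 14*t^2 + 7*sqrt(2)*t^2 - 7*sqrt(2)*t + 24*t + 12*sqrt(2)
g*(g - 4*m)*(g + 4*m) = g^3 - 16*g*m^2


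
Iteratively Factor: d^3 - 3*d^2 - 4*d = (d + 1)*(d^2 - 4*d) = (d - 4)*(d + 1)*(d)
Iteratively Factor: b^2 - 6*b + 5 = (b - 1)*(b - 5)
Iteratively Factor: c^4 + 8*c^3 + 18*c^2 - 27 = (c - 1)*(c^3 + 9*c^2 + 27*c + 27) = (c - 1)*(c + 3)*(c^2 + 6*c + 9) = (c - 1)*(c + 3)^2*(c + 3)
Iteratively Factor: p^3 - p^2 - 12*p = (p - 4)*(p^2 + 3*p) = (p - 4)*(p + 3)*(p)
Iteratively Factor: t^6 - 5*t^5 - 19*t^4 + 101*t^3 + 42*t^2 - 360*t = (t - 3)*(t^5 - 2*t^4 - 25*t^3 + 26*t^2 + 120*t) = (t - 5)*(t - 3)*(t^4 + 3*t^3 - 10*t^2 - 24*t) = t*(t - 5)*(t - 3)*(t^3 + 3*t^2 - 10*t - 24) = t*(t - 5)*(t - 3)*(t + 2)*(t^2 + t - 12) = t*(t - 5)*(t - 3)^2*(t + 2)*(t + 4)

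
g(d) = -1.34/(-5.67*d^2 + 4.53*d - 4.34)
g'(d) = -1.34*(11.34*d - 4.53)/(-5.67*d^2 + 4.53*d - 4.34)^2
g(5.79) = 0.01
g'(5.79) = -0.00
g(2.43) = 0.05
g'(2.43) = -0.04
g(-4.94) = 0.01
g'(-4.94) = 0.00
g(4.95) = 0.01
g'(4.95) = -0.00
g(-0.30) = 0.22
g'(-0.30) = 0.28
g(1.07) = 0.22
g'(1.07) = -0.28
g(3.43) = 0.02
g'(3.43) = -0.01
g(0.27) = 0.38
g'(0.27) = 0.16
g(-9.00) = 0.00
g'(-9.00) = 0.00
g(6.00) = 0.01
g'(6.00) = -0.00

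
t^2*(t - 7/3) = t^3 - 7*t^2/3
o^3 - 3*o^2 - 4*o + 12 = (o - 3)*(o - 2)*(o + 2)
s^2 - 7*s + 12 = (s - 4)*(s - 3)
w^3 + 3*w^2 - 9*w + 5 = (w - 1)^2*(w + 5)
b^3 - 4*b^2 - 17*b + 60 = (b - 5)*(b - 3)*(b + 4)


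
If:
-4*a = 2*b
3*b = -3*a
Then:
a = 0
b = 0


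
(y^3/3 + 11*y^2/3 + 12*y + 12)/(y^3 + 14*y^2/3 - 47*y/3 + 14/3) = (y^3 + 11*y^2 + 36*y + 36)/(3*y^3 + 14*y^2 - 47*y + 14)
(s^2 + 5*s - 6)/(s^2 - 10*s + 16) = (s^2 + 5*s - 6)/(s^2 - 10*s + 16)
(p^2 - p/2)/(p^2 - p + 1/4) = 2*p/(2*p - 1)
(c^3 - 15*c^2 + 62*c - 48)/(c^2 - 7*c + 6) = c - 8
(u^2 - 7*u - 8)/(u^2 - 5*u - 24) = (u + 1)/(u + 3)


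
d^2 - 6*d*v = d*(d - 6*v)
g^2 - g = g*(g - 1)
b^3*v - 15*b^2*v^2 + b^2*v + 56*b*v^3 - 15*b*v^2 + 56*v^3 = (b - 8*v)*(b - 7*v)*(b*v + v)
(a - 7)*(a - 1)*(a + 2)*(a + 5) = a^4 - a^3 - 39*a^2 - 31*a + 70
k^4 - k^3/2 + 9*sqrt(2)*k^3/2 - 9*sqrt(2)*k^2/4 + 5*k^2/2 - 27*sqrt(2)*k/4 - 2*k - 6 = (k - 3/2)*(k + 1)*(k + sqrt(2)/2)*(k + 4*sqrt(2))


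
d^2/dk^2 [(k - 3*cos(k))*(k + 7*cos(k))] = -4*k*cos(k) - 84*sin(k)^2 - 8*sin(k) + 44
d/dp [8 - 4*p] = -4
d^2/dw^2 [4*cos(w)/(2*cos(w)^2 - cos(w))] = 8*(-cos(w) - cos(2*w) + 3)/(2*cos(w) - 1)^3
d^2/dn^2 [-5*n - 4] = 0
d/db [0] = 0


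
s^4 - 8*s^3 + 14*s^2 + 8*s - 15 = (s - 5)*(s - 3)*(s - 1)*(s + 1)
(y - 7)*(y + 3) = y^2 - 4*y - 21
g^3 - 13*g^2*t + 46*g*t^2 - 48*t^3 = (g - 8*t)*(g - 3*t)*(g - 2*t)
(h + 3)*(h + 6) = h^2 + 9*h + 18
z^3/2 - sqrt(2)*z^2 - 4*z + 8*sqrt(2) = (z/2 + sqrt(2))*(z - 2*sqrt(2))^2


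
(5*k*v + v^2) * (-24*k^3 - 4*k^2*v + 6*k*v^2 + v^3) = -120*k^4*v - 44*k^3*v^2 + 26*k^2*v^3 + 11*k*v^4 + v^5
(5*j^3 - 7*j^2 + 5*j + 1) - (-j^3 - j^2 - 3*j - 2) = 6*j^3 - 6*j^2 + 8*j + 3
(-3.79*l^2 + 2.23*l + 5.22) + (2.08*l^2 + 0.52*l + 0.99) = -1.71*l^2 + 2.75*l + 6.21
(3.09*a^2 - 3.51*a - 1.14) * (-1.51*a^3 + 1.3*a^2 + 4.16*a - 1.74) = -4.6659*a^5 + 9.3171*a^4 + 10.0128*a^3 - 21.4602*a^2 + 1.365*a + 1.9836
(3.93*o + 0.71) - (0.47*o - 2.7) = 3.46*o + 3.41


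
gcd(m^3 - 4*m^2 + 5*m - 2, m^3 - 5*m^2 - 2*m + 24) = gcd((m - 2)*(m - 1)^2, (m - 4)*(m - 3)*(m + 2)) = 1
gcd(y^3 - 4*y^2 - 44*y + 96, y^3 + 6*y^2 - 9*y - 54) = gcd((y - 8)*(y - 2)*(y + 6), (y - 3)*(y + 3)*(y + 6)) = y + 6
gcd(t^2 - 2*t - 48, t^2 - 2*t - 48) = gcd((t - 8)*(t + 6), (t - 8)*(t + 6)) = t^2 - 2*t - 48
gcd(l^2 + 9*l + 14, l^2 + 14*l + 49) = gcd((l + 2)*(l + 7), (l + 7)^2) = l + 7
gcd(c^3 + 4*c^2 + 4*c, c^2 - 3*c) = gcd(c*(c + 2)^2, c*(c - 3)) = c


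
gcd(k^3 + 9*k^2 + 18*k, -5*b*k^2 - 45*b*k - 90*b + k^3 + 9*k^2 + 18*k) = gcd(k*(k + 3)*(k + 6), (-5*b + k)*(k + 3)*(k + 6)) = k^2 + 9*k + 18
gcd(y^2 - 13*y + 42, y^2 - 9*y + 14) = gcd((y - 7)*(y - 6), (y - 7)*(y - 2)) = y - 7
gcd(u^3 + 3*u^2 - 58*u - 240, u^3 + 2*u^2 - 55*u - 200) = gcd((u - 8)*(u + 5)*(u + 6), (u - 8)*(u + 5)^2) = u^2 - 3*u - 40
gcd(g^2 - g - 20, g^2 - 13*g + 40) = g - 5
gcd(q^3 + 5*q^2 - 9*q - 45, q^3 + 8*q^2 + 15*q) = q^2 + 8*q + 15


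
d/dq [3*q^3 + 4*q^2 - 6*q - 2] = 9*q^2 + 8*q - 6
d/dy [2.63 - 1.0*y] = -1.00000000000000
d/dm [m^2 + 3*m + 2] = 2*m + 3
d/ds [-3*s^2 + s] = 1 - 6*s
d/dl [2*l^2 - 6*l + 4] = 4*l - 6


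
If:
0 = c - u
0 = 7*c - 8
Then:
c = 8/7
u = 8/7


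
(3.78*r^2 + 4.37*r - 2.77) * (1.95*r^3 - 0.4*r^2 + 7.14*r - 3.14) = 7.371*r^5 + 7.0095*r^4 + 19.8397*r^3 + 20.4406*r^2 - 33.4996*r + 8.6978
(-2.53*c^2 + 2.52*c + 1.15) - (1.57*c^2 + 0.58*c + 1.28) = -4.1*c^2 + 1.94*c - 0.13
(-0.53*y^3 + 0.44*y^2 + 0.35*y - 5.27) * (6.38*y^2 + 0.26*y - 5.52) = -3.3814*y^5 + 2.6694*y^4 + 5.273*y^3 - 35.9604*y^2 - 3.3022*y + 29.0904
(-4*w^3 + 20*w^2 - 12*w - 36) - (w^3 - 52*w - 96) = -5*w^3 + 20*w^2 + 40*w + 60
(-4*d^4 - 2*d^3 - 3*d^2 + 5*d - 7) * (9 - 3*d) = 12*d^5 - 30*d^4 - 9*d^3 - 42*d^2 + 66*d - 63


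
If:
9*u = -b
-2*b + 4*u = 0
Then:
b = 0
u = 0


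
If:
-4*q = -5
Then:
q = 5/4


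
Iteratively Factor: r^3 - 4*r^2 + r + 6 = (r - 2)*(r^2 - 2*r - 3) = (r - 2)*(r + 1)*(r - 3)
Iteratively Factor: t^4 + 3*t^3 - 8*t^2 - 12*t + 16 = (t - 2)*(t^3 + 5*t^2 + 2*t - 8) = (t - 2)*(t - 1)*(t^2 + 6*t + 8) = (t - 2)*(t - 1)*(t + 4)*(t + 2)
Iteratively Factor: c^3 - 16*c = (c + 4)*(c^2 - 4*c) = (c - 4)*(c + 4)*(c)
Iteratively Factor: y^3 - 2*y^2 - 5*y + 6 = (y - 1)*(y^2 - y - 6) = (y - 3)*(y - 1)*(y + 2)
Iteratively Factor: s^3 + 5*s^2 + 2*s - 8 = (s + 4)*(s^2 + s - 2) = (s + 2)*(s + 4)*(s - 1)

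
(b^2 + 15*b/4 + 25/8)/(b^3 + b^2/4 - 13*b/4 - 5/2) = (b + 5/2)/(b^2 - b - 2)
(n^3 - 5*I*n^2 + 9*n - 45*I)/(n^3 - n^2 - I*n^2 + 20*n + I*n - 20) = (n^2 + 9)/(n^2 + n*(-1 + 4*I) - 4*I)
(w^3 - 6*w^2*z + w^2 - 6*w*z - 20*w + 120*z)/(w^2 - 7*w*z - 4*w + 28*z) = (-w^2 + 6*w*z - 5*w + 30*z)/(-w + 7*z)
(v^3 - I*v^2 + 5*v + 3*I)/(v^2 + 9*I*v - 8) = (v^2 - 2*I*v + 3)/(v + 8*I)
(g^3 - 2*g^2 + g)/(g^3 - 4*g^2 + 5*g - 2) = g/(g - 2)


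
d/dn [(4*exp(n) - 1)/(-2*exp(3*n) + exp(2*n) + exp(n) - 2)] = (-(4*exp(n) - 1)*(-6*exp(2*n) + 2*exp(n) + 1) - 8*exp(3*n) + 4*exp(2*n) + 4*exp(n) - 8)*exp(n)/(2*exp(3*n) - exp(2*n) - exp(n) + 2)^2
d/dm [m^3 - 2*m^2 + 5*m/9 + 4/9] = 3*m^2 - 4*m + 5/9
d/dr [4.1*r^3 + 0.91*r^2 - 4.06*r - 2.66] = 12.3*r^2 + 1.82*r - 4.06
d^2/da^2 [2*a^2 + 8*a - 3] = 4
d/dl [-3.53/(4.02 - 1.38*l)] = -4.8714/(1.38*l - 4.02)^2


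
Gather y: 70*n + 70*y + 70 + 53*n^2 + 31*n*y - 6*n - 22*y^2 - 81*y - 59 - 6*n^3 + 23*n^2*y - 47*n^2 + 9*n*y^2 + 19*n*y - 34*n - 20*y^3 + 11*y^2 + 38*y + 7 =-6*n^3 + 6*n^2 + 30*n - 20*y^3 + y^2*(9*n - 11) + y*(23*n^2 + 50*n + 27) + 18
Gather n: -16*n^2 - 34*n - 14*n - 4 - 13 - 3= -16*n^2 - 48*n - 20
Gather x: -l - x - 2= -l - x - 2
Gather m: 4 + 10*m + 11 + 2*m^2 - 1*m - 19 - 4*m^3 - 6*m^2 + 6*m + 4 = -4*m^3 - 4*m^2 + 15*m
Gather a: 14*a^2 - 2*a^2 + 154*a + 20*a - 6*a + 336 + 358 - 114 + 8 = 12*a^2 + 168*a + 588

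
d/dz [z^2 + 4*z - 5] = 2*z + 4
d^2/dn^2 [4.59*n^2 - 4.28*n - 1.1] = 9.18000000000000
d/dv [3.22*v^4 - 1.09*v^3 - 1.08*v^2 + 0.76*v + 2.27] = 12.88*v^3 - 3.27*v^2 - 2.16*v + 0.76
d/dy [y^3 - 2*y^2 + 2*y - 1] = 3*y^2 - 4*y + 2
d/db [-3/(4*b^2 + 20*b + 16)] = 3*(2*b + 5)/(4*(b^2 + 5*b + 4)^2)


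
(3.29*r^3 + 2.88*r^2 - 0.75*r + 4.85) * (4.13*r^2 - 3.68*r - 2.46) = 13.5877*r^5 - 0.212800000000001*r^4 - 21.7893*r^3 + 15.7057*r^2 - 16.003*r - 11.931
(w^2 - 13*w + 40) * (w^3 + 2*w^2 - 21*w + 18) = w^5 - 11*w^4 - 7*w^3 + 371*w^2 - 1074*w + 720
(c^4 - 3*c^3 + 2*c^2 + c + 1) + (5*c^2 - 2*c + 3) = c^4 - 3*c^3 + 7*c^2 - c + 4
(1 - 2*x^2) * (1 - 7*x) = 14*x^3 - 2*x^2 - 7*x + 1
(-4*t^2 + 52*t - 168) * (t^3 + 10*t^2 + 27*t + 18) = -4*t^5 + 12*t^4 + 244*t^3 - 348*t^2 - 3600*t - 3024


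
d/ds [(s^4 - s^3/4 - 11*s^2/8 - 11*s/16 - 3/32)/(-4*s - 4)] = (-96*s^4 - 112*s^3 + 68*s^2 + 88*s + 19)/(128*(s^2 + 2*s + 1))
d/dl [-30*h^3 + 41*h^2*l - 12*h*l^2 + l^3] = 41*h^2 - 24*h*l + 3*l^2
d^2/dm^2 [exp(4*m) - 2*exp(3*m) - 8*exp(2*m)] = (16*exp(2*m) - 18*exp(m) - 32)*exp(2*m)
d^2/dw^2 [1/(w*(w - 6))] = 2*(w^2 + w*(w - 6) + (w - 6)^2)/(w^3*(w - 6)^3)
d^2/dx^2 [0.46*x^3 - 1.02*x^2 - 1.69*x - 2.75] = 2.76*x - 2.04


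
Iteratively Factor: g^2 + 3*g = (g)*(g + 3)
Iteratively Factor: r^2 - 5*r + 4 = (r - 1)*(r - 4)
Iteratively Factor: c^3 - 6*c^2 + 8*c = (c - 2)*(c^2 - 4*c) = c*(c - 2)*(c - 4)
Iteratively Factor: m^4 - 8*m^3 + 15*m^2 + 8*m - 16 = (m + 1)*(m^3 - 9*m^2 + 24*m - 16) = (m - 4)*(m + 1)*(m^2 - 5*m + 4) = (m - 4)^2*(m + 1)*(m - 1)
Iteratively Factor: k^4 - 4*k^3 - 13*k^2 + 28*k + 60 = (k - 5)*(k^3 + k^2 - 8*k - 12) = (k - 5)*(k - 3)*(k^2 + 4*k + 4) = (k - 5)*(k - 3)*(k + 2)*(k + 2)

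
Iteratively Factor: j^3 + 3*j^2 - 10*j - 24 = (j + 4)*(j^2 - j - 6) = (j + 2)*(j + 4)*(j - 3)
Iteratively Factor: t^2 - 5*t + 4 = (t - 1)*(t - 4)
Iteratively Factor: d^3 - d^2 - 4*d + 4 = (d - 1)*(d^2 - 4) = (d - 2)*(d - 1)*(d + 2)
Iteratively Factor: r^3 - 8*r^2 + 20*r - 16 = (r - 2)*(r^2 - 6*r + 8) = (r - 2)^2*(r - 4)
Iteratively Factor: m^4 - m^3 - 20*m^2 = (m - 5)*(m^3 + 4*m^2) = m*(m - 5)*(m^2 + 4*m) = m^2*(m - 5)*(m + 4)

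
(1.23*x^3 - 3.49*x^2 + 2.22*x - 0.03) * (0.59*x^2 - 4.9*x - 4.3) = 0.7257*x^5 - 8.0861*x^4 + 13.1218*x^3 + 4.1113*x^2 - 9.399*x + 0.129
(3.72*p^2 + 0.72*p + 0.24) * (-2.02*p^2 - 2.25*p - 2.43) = -7.5144*p^4 - 9.8244*p^3 - 11.1444*p^2 - 2.2896*p - 0.5832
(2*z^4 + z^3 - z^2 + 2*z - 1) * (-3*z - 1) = -6*z^5 - 5*z^4 + 2*z^3 - 5*z^2 + z + 1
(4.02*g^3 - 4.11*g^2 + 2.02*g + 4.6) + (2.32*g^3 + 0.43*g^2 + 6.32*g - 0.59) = 6.34*g^3 - 3.68*g^2 + 8.34*g + 4.01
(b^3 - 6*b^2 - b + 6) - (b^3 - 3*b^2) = -3*b^2 - b + 6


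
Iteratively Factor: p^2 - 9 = (p - 3)*(p + 3)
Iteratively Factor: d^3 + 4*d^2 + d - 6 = (d - 1)*(d^2 + 5*d + 6) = (d - 1)*(d + 3)*(d + 2)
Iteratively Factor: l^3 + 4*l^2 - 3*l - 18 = (l + 3)*(l^2 + l - 6) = (l + 3)^2*(l - 2)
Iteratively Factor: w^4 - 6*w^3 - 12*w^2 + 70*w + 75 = (w - 5)*(w^3 - w^2 - 17*w - 15) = (w - 5)^2*(w^2 + 4*w + 3) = (w - 5)^2*(w + 1)*(w + 3)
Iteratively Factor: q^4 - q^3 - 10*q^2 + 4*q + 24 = (q - 3)*(q^3 + 2*q^2 - 4*q - 8) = (q - 3)*(q + 2)*(q^2 - 4) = (q - 3)*(q - 2)*(q + 2)*(q + 2)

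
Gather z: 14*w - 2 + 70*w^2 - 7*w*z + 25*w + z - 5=70*w^2 + 39*w + z*(1 - 7*w) - 7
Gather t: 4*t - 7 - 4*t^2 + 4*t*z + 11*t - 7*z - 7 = -4*t^2 + t*(4*z + 15) - 7*z - 14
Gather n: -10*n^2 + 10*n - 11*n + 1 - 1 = -10*n^2 - n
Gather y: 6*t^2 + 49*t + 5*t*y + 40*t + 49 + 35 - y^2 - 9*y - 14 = 6*t^2 + 89*t - y^2 + y*(5*t - 9) + 70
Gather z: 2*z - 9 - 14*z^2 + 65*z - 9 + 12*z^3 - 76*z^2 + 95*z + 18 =12*z^3 - 90*z^2 + 162*z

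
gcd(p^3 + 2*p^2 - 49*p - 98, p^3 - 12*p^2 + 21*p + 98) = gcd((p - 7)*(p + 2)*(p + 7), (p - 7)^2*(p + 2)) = p^2 - 5*p - 14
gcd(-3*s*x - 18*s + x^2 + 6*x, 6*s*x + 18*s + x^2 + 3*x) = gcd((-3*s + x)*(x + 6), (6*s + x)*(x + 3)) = 1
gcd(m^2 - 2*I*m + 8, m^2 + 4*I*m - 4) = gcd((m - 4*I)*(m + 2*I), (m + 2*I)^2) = m + 2*I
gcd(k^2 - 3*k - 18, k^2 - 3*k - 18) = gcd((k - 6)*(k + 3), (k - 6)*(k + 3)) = k^2 - 3*k - 18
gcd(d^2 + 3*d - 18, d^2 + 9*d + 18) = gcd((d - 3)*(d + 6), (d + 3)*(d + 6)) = d + 6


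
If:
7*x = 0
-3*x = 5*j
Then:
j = 0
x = 0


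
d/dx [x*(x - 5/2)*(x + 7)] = 3*x^2 + 9*x - 35/2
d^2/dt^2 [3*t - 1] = 0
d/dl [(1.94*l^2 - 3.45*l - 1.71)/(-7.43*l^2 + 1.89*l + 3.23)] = (-21.9669*l^2 - 12.8782*l - 7.9116)/(55.2049*l^4 - 28.0854*l^3 - 44.4257*l^2 + 12.2094*l + 10.4329)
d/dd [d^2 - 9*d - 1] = 2*d - 9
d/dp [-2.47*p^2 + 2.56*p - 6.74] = 2.56 - 4.94*p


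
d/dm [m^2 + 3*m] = 2*m + 3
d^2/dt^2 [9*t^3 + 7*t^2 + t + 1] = 54*t + 14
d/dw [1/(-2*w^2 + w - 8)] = (4*w - 1)/(2*w^2 - w + 8)^2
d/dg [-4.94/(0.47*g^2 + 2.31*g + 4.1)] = (4.6436*g + 11.4114)/(0.47*g^2 + 2.31*g + 4.1)^2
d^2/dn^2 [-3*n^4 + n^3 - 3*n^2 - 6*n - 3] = -36*n^2 + 6*n - 6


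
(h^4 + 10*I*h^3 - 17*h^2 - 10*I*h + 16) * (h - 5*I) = h^5 + 5*I*h^4 + 33*h^3 + 75*I*h^2 - 34*h - 80*I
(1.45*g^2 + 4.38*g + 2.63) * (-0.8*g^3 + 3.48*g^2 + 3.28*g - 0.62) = -1.16*g^5 + 1.542*g^4 + 17.8944*g^3 + 22.6198*g^2 + 5.9108*g - 1.6306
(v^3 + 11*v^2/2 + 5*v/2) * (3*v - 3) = 3*v^4 + 27*v^3/2 - 9*v^2 - 15*v/2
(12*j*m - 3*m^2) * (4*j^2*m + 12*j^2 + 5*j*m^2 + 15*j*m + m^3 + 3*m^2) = 48*j^3*m^2 + 144*j^3*m + 48*j^2*m^3 + 144*j^2*m^2 - 3*j*m^4 - 9*j*m^3 - 3*m^5 - 9*m^4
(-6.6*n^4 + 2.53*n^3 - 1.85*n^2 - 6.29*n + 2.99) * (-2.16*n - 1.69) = 14.256*n^5 + 5.6892*n^4 - 0.279699999999999*n^3 + 16.7129*n^2 + 4.1717*n - 5.0531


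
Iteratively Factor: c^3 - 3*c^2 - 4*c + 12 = (c + 2)*(c^2 - 5*c + 6) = (c - 3)*(c + 2)*(c - 2)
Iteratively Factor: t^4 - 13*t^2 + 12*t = (t - 3)*(t^3 + 3*t^2 - 4*t) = (t - 3)*(t + 4)*(t^2 - t) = (t - 3)*(t - 1)*(t + 4)*(t)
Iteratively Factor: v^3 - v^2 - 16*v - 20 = (v + 2)*(v^2 - 3*v - 10) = (v - 5)*(v + 2)*(v + 2)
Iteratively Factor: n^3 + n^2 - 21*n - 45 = (n + 3)*(n^2 - 2*n - 15) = (n - 5)*(n + 3)*(n + 3)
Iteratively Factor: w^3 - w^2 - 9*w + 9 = (w - 1)*(w^2 - 9) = (w - 1)*(w + 3)*(w - 3)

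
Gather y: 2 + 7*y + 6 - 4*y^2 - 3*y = -4*y^2 + 4*y + 8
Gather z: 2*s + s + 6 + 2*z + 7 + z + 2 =3*s + 3*z + 15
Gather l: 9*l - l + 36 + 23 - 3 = 8*l + 56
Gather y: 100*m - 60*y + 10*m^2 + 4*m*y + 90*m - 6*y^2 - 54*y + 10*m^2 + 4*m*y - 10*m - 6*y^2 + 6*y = 20*m^2 + 180*m - 12*y^2 + y*(8*m - 108)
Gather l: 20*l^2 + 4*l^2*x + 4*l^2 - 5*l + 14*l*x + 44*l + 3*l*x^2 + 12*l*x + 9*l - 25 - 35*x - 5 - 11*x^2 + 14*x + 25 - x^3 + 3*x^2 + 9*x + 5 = l^2*(4*x + 24) + l*(3*x^2 + 26*x + 48) - x^3 - 8*x^2 - 12*x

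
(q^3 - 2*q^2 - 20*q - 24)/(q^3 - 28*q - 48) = (q + 2)/(q + 4)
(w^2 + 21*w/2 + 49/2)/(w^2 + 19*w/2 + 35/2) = (2*w + 7)/(2*w + 5)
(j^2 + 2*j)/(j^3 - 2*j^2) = (j + 2)/(j*(j - 2))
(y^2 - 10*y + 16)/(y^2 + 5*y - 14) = (y - 8)/(y + 7)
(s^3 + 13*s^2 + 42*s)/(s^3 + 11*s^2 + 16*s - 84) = s/(s - 2)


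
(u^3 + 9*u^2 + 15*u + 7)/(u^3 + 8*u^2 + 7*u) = (u + 1)/u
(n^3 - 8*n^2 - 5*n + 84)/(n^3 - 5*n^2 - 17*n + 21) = (n - 4)/(n - 1)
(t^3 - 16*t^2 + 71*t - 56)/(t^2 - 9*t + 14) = (t^2 - 9*t + 8)/(t - 2)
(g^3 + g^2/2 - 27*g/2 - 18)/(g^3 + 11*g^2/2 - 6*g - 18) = (g^2 - g - 12)/(g^2 + 4*g - 12)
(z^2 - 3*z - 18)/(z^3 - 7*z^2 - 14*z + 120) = (z + 3)/(z^2 - z - 20)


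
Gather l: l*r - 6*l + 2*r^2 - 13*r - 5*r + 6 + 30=l*(r - 6) + 2*r^2 - 18*r + 36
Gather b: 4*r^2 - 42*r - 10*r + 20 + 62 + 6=4*r^2 - 52*r + 88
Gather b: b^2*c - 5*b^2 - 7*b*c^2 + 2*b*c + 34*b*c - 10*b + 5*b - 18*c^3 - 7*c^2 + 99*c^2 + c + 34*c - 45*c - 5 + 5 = b^2*(c - 5) + b*(-7*c^2 + 36*c - 5) - 18*c^3 + 92*c^2 - 10*c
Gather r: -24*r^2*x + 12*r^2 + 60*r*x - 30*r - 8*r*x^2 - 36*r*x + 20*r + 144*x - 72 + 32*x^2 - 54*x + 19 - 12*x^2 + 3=r^2*(12 - 24*x) + r*(-8*x^2 + 24*x - 10) + 20*x^2 + 90*x - 50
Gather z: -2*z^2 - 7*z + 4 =-2*z^2 - 7*z + 4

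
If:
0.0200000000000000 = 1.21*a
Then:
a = 0.02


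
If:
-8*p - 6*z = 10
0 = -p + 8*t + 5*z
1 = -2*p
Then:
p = -1/2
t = 9/16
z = -1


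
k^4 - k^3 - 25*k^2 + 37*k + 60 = (k - 4)*(k - 3)*(k + 1)*(k + 5)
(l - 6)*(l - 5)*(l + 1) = l^3 - 10*l^2 + 19*l + 30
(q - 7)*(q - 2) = q^2 - 9*q + 14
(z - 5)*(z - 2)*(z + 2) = z^3 - 5*z^2 - 4*z + 20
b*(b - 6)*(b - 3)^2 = b^4 - 12*b^3 + 45*b^2 - 54*b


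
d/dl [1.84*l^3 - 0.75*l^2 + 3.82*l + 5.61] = 5.52*l^2 - 1.5*l + 3.82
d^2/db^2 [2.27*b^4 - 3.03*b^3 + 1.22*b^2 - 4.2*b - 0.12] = 27.24*b^2 - 18.18*b + 2.44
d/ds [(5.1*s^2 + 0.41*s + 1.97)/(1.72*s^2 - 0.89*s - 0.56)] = (-5.2442*s^2 - 12.4888*s + 1.5237)/(2.9584*s^4 - 3.0616*s^3 - 1.1343*s^2 + 0.9968*s + 0.3136)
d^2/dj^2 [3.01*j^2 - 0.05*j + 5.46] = 6.02000000000000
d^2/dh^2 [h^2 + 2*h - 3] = 2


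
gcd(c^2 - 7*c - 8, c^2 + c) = c + 1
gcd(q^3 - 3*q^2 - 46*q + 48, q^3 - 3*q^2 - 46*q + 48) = q^3 - 3*q^2 - 46*q + 48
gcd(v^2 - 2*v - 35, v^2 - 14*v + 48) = 1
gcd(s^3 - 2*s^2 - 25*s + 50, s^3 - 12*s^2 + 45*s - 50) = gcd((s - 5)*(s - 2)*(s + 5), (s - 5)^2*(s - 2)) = s^2 - 7*s + 10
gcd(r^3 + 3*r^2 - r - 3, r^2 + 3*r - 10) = 1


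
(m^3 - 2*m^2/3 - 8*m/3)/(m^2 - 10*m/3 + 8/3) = m*(3*m + 4)/(3*m - 4)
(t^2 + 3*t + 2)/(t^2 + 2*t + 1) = (t + 2)/(t + 1)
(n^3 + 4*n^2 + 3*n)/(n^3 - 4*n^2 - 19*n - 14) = n*(n + 3)/(n^2 - 5*n - 14)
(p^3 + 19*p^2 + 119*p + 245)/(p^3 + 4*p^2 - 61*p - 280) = (p + 7)/(p - 8)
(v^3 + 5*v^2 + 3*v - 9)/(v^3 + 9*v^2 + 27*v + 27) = (v - 1)/(v + 3)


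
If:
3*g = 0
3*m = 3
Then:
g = 0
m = 1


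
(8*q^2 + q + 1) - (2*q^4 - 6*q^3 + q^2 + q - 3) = -2*q^4 + 6*q^3 + 7*q^2 + 4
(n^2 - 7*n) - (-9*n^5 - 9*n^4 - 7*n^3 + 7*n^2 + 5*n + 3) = 9*n^5 + 9*n^4 + 7*n^3 - 6*n^2 - 12*n - 3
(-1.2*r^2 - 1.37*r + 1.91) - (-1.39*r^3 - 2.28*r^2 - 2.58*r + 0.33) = 1.39*r^3 + 1.08*r^2 + 1.21*r + 1.58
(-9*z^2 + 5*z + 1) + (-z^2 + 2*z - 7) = -10*z^2 + 7*z - 6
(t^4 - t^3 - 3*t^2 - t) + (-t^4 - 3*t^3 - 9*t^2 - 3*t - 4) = -4*t^3 - 12*t^2 - 4*t - 4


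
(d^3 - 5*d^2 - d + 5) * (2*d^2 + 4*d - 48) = 2*d^5 - 6*d^4 - 70*d^3 + 246*d^2 + 68*d - 240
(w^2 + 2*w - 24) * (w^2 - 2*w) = w^4 - 28*w^2 + 48*w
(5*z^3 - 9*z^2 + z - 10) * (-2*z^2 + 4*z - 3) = -10*z^5 + 38*z^4 - 53*z^3 + 51*z^2 - 43*z + 30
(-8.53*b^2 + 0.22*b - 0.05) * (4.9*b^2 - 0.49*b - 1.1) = -41.797*b^4 + 5.2577*b^3 + 9.0302*b^2 - 0.2175*b + 0.055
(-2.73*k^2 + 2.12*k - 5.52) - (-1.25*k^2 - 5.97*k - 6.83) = -1.48*k^2 + 8.09*k + 1.31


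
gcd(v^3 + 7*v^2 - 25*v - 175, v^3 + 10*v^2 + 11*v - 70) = v^2 + 12*v + 35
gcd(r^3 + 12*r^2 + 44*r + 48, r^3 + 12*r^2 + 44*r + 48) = r^3 + 12*r^2 + 44*r + 48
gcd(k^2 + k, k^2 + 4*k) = k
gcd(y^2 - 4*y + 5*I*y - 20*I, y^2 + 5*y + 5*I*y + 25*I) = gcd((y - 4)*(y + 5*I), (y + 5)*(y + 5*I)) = y + 5*I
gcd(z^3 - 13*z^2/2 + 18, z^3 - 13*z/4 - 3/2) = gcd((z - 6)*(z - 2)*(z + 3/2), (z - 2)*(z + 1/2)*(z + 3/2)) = z^2 - z/2 - 3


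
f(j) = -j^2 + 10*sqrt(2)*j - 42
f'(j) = -2*j + 10*sqrt(2)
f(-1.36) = -63.08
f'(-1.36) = 16.86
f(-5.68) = -154.59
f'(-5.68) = 25.50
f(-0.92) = -55.86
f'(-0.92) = 15.98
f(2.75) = -10.67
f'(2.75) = 8.64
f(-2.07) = -75.56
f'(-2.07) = 18.28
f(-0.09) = -43.28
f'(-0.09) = 14.32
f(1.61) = -21.82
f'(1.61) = 10.92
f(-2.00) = -74.28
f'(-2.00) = 18.14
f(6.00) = 6.85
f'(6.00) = 2.14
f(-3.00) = -93.43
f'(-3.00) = 20.14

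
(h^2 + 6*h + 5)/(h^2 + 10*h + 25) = (h + 1)/(h + 5)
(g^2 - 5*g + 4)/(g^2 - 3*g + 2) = (g - 4)/(g - 2)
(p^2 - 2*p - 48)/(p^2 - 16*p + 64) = (p + 6)/(p - 8)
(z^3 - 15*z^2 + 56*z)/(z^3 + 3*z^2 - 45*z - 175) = z*(z - 8)/(z^2 + 10*z + 25)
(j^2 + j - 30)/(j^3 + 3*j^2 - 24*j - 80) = (j + 6)/(j^2 + 8*j + 16)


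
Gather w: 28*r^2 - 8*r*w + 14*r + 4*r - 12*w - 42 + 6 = 28*r^2 + 18*r + w*(-8*r - 12) - 36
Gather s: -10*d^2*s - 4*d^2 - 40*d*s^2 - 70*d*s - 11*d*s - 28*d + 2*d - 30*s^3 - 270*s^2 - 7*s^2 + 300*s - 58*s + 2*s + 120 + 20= -4*d^2 - 26*d - 30*s^3 + s^2*(-40*d - 277) + s*(-10*d^2 - 81*d + 244) + 140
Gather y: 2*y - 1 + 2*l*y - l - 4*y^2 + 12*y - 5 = -l - 4*y^2 + y*(2*l + 14) - 6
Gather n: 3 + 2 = 5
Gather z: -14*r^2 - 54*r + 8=-14*r^2 - 54*r + 8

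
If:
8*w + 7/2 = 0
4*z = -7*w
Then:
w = -7/16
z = 49/64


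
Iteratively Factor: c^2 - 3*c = (c - 3)*(c)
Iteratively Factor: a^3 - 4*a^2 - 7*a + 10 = (a + 2)*(a^2 - 6*a + 5) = (a - 1)*(a + 2)*(a - 5)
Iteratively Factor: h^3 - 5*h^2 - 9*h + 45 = (h + 3)*(h^2 - 8*h + 15) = (h - 5)*(h + 3)*(h - 3)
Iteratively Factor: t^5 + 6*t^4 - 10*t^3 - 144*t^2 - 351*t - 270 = (t + 3)*(t^4 + 3*t^3 - 19*t^2 - 87*t - 90) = (t + 3)^2*(t^3 - 19*t - 30) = (t - 5)*(t + 3)^2*(t^2 + 5*t + 6) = (t - 5)*(t + 3)^3*(t + 2)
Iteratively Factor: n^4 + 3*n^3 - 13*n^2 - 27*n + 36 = (n + 4)*(n^3 - n^2 - 9*n + 9) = (n + 3)*(n + 4)*(n^2 - 4*n + 3) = (n - 3)*(n + 3)*(n + 4)*(n - 1)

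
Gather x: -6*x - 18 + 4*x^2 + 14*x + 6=4*x^2 + 8*x - 12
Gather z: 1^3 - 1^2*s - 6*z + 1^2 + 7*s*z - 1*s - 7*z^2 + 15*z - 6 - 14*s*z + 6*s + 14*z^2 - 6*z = 4*s + 7*z^2 + z*(3 - 7*s) - 4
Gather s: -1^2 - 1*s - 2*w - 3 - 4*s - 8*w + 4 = -5*s - 10*w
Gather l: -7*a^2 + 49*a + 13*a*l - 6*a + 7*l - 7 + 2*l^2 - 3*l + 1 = -7*a^2 + 43*a + 2*l^2 + l*(13*a + 4) - 6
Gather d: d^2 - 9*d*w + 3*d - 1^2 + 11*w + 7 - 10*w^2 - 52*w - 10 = d^2 + d*(3 - 9*w) - 10*w^2 - 41*w - 4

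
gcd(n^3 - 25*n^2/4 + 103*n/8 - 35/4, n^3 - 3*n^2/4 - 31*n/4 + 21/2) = n^2 - 15*n/4 + 7/2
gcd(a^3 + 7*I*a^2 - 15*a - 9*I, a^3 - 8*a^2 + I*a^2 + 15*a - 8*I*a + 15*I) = a + I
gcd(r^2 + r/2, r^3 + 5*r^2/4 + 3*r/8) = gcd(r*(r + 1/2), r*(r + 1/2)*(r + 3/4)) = r^2 + r/2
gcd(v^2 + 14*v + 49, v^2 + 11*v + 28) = v + 7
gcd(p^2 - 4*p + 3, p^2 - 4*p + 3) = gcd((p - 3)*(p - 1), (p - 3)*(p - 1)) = p^2 - 4*p + 3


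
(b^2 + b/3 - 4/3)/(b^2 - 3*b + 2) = (b + 4/3)/(b - 2)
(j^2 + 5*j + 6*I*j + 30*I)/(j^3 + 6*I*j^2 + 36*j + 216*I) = (j + 5)/(j^2 + 36)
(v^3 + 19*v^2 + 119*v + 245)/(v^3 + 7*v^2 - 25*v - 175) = (v + 7)/(v - 5)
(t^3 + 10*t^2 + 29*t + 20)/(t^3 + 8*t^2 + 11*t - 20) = (t + 1)/(t - 1)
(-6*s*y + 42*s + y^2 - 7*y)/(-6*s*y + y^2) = (y - 7)/y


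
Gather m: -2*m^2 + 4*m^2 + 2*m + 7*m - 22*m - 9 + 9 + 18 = 2*m^2 - 13*m + 18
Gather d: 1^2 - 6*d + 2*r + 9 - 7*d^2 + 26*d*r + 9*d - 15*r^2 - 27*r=-7*d^2 + d*(26*r + 3) - 15*r^2 - 25*r + 10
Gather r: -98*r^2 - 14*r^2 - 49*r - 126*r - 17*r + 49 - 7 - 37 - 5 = -112*r^2 - 192*r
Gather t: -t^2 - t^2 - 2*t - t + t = -2*t^2 - 2*t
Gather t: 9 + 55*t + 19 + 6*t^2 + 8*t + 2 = 6*t^2 + 63*t + 30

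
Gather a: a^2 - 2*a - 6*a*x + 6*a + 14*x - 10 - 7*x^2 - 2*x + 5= a^2 + a*(4 - 6*x) - 7*x^2 + 12*x - 5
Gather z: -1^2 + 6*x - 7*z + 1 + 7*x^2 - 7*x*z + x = 7*x^2 + 7*x + z*(-7*x - 7)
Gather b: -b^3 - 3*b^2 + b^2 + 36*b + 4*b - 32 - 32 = -b^3 - 2*b^2 + 40*b - 64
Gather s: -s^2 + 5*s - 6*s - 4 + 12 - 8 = -s^2 - s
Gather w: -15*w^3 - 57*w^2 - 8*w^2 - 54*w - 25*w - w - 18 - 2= -15*w^3 - 65*w^2 - 80*w - 20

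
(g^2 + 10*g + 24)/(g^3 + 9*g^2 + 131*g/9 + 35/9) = 9*(g^2 + 10*g + 24)/(9*g^3 + 81*g^2 + 131*g + 35)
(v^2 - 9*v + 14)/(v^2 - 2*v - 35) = (v - 2)/(v + 5)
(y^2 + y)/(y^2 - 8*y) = (y + 1)/(y - 8)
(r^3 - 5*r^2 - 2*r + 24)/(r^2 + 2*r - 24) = (r^2 - r - 6)/(r + 6)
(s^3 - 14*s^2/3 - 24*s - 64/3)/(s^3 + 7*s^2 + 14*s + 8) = (3*s^2 - 20*s - 32)/(3*(s^2 + 5*s + 4))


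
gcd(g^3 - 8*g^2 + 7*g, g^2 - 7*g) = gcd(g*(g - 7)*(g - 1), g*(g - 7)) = g^2 - 7*g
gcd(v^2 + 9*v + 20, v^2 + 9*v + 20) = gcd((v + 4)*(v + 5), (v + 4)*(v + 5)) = v^2 + 9*v + 20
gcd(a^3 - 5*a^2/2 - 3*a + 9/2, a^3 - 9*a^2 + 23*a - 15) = a^2 - 4*a + 3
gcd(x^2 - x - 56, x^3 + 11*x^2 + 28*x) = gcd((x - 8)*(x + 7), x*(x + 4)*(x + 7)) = x + 7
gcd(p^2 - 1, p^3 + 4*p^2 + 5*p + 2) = p + 1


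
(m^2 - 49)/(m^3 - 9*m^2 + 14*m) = (m + 7)/(m*(m - 2))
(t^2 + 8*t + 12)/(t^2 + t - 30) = (t + 2)/(t - 5)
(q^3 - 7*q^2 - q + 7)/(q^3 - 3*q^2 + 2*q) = (q^2 - 6*q - 7)/(q*(q - 2))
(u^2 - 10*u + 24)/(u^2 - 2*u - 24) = (u - 4)/(u + 4)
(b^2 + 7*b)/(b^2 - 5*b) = (b + 7)/(b - 5)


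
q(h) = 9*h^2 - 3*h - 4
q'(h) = 18*h - 3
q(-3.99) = 151.25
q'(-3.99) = -74.82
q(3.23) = 80.21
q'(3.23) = 55.14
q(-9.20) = 785.36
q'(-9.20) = -168.60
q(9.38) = 759.72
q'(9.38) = 165.84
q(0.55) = -2.93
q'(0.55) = 6.90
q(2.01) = 26.33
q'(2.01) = 33.18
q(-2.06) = 40.37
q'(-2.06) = -40.08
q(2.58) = 48.17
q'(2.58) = 43.44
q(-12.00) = 1328.00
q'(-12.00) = -219.00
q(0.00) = -4.00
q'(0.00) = -3.00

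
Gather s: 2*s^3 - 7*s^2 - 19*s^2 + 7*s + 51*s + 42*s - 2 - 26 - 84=2*s^3 - 26*s^2 + 100*s - 112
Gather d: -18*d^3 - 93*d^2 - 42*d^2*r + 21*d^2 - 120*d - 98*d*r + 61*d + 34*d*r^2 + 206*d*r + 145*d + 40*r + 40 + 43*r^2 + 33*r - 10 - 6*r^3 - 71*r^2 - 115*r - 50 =-18*d^3 + d^2*(-42*r - 72) + d*(34*r^2 + 108*r + 86) - 6*r^3 - 28*r^2 - 42*r - 20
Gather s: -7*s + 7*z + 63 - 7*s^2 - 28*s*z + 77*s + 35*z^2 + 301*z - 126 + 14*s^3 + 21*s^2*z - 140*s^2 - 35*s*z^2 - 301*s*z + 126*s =14*s^3 + s^2*(21*z - 147) + s*(-35*z^2 - 329*z + 196) + 35*z^2 + 308*z - 63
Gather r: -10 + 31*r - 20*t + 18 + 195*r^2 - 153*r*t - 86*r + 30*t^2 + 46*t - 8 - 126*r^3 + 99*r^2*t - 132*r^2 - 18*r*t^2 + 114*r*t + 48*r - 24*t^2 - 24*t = -126*r^3 + r^2*(99*t + 63) + r*(-18*t^2 - 39*t - 7) + 6*t^2 + 2*t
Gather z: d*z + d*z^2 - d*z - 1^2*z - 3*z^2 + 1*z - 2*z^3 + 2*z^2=-2*z^3 + z^2*(d - 1)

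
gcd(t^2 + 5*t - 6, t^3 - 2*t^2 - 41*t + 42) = t^2 + 5*t - 6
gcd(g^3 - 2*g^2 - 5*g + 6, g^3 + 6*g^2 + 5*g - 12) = g - 1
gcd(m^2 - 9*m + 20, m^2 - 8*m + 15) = m - 5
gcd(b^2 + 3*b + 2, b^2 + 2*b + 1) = b + 1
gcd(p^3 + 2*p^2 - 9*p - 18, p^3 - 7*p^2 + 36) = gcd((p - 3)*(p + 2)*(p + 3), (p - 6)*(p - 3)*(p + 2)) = p^2 - p - 6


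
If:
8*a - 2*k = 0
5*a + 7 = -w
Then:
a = -w/5 - 7/5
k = -4*w/5 - 28/5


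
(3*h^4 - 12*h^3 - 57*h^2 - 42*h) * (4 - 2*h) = -6*h^5 + 36*h^4 + 66*h^3 - 144*h^2 - 168*h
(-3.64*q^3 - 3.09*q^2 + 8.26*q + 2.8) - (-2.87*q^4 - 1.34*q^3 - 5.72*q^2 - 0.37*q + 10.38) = 2.87*q^4 - 2.3*q^3 + 2.63*q^2 + 8.63*q - 7.58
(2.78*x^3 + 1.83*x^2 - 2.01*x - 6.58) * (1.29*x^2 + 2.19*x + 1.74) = 3.5862*x^5 + 8.4489*x^4 + 6.252*x^3 - 9.7059*x^2 - 17.9076*x - 11.4492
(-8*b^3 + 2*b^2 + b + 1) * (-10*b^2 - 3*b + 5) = 80*b^5 + 4*b^4 - 56*b^3 - 3*b^2 + 2*b + 5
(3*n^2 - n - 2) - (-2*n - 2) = 3*n^2 + n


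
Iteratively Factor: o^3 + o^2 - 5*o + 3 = (o - 1)*(o^2 + 2*o - 3) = (o - 1)^2*(o + 3)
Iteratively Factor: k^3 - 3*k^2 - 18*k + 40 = (k - 2)*(k^2 - k - 20) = (k - 2)*(k + 4)*(k - 5)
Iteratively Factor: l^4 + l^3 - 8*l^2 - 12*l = (l - 3)*(l^3 + 4*l^2 + 4*l) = l*(l - 3)*(l^2 + 4*l + 4) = l*(l - 3)*(l + 2)*(l + 2)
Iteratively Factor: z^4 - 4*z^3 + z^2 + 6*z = (z - 3)*(z^3 - z^2 - 2*z) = z*(z - 3)*(z^2 - z - 2) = z*(z - 3)*(z + 1)*(z - 2)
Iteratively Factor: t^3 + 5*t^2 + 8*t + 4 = (t + 2)*(t^2 + 3*t + 2) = (t + 1)*(t + 2)*(t + 2)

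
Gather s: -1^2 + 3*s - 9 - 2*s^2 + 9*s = -2*s^2 + 12*s - 10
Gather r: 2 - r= 2 - r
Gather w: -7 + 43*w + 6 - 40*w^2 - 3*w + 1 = -40*w^2 + 40*w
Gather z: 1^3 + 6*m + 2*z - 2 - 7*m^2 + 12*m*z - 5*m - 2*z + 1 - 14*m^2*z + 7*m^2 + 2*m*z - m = z*(-14*m^2 + 14*m)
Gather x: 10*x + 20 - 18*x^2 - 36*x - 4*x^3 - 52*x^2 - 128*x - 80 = -4*x^3 - 70*x^2 - 154*x - 60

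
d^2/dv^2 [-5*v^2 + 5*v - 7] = -10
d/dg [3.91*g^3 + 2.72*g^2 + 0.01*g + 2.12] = 11.73*g^2 + 5.44*g + 0.01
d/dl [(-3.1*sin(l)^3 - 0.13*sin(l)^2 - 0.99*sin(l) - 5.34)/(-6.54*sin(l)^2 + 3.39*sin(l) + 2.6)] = (20.274*sin(l)^4 - 21.018*sin(l)^3 - 31.0953*sin(l)^2 - 70.5232*sin(l) + 15.5286)*cos(l)/(42.7716*sin(l)^4 - 44.3412*sin(l)^3 - 22.5159*sin(l)^2 + 17.628*sin(l) + 6.76)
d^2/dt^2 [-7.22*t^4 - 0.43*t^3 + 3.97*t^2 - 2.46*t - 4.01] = -86.64*t^2 - 2.58*t + 7.94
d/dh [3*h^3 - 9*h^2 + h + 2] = 9*h^2 - 18*h + 1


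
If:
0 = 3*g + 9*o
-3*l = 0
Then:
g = -3*o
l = 0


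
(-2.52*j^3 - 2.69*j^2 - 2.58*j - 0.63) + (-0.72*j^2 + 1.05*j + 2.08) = -2.52*j^3 - 3.41*j^2 - 1.53*j + 1.45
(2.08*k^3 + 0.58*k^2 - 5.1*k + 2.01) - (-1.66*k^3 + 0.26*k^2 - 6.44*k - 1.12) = 3.74*k^3 + 0.32*k^2 + 1.34*k + 3.13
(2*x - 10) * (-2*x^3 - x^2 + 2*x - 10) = -4*x^4 + 18*x^3 + 14*x^2 - 40*x + 100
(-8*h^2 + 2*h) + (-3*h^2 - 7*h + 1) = -11*h^2 - 5*h + 1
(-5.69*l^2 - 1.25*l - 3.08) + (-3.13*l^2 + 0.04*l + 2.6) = -8.82*l^2 - 1.21*l - 0.48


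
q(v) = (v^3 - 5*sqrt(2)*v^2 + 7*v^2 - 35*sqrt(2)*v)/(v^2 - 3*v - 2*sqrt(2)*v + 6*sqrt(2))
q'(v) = (-2*v + 2*sqrt(2) + 3)*(v^3 - 5*sqrt(2)*v^2 + 7*v^2 - 35*sqrt(2)*v)/(v^2 - 3*v - 2*sqrt(2)*v + 6*sqrt(2))^2 + (3*v^2 - 10*sqrt(2)*v + 14*v - 35*sqrt(2))/(v^2 - 3*v - 2*sqrt(2)*v + 6*sqrt(2)) = (v^4 - 6*v^3 - 4*sqrt(2)*v^3 - v^2 + 54*sqrt(2)*v^2 - 120*v + 84*sqrt(2)*v - 420)/(v^4 - 6*v^3 - 4*sqrt(2)*v^3 + 17*v^2 + 24*sqrt(2)*v^2 - 36*sqrt(2)*v - 48*v + 72)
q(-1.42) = 3.58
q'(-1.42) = -0.65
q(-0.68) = 2.58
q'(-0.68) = -2.28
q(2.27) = -247.83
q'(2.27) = -867.58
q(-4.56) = 2.32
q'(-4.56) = 0.86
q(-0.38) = 1.73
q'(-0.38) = -3.47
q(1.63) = -46.62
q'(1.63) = -98.36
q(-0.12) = 0.65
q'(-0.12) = -4.95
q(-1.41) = 3.58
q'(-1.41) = -0.66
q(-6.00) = 0.99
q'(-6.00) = 0.97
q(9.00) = 7.50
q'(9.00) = 2.73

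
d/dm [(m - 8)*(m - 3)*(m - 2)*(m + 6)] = 4*m^3 - 21*m^2 - 64*m + 228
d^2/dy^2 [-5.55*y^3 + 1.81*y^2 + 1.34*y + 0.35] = 3.62 - 33.3*y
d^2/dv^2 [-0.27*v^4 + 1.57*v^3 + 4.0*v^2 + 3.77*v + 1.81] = -3.24*v^2 + 9.42*v + 8.0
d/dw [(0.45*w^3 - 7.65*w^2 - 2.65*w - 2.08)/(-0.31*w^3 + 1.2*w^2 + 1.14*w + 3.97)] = (-5.55111512312578e-17*w^5 - 1.8315*w^4 - 0.617000000000001*w^3 - 2.1159*w^2 - 55.749*w - 8.1493)/(0.0961*w^6 - 0.744*w^5 + 0.7332*w^4 + 0.2746*w^3 + 10.8276*w^2 + 9.0516*w + 15.7609)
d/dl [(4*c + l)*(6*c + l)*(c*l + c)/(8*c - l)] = c*(192*c^3 + 160*c^2*l + 104*c^2 + 14*c*l^2 + 16*c*l - 2*l^3 - l^2)/(64*c^2 - 16*c*l + l^2)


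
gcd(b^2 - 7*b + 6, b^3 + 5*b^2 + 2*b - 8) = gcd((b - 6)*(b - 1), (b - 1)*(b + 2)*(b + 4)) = b - 1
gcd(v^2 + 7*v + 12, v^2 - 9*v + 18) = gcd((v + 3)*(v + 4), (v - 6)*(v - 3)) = 1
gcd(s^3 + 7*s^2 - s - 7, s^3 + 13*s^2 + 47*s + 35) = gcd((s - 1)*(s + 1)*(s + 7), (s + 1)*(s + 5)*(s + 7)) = s^2 + 8*s + 7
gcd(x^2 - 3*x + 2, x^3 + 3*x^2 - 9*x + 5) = x - 1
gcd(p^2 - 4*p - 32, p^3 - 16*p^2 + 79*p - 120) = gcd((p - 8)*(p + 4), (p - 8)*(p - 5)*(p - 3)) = p - 8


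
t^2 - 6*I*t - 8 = (t - 4*I)*(t - 2*I)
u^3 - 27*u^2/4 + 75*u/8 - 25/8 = (u - 5)*(u - 5/4)*(u - 1/2)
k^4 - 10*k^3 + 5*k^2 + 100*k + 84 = (k - 7)*(k - 6)*(k + 1)*(k + 2)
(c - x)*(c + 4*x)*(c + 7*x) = c^3 + 10*c^2*x + 17*c*x^2 - 28*x^3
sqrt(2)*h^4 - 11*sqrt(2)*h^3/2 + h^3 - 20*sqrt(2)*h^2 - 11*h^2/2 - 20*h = h*(h - 8)*(h + 5/2)*(sqrt(2)*h + 1)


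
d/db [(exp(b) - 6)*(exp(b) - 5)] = (2*exp(b) - 11)*exp(b)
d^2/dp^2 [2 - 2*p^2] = -4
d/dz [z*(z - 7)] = 2*z - 7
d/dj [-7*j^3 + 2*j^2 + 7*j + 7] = -21*j^2 + 4*j + 7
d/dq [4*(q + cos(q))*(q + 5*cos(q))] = -24*q*sin(q) + 8*q - 20*sin(2*q) + 24*cos(q)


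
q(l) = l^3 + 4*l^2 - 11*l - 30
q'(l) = 3*l^2 + 8*l - 11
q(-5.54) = -16.33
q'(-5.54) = 36.75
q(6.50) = 342.12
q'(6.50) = 167.75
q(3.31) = 13.68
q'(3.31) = 48.35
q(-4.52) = 9.10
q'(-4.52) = 14.13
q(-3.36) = 14.19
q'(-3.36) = -4.01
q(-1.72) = -4.33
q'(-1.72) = -15.88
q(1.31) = -35.30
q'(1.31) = 4.63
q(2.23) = -23.55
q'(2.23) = 21.76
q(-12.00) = -1050.00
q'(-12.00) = 325.00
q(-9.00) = -336.00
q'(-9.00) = 160.00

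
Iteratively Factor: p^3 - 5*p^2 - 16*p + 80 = (p - 4)*(p^2 - p - 20) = (p - 4)*(p + 4)*(p - 5)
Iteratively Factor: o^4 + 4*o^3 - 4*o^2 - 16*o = (o - 2)*(o^3 + 6*o^2 + 8*o) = (o - 2)*(o + 4)*(o^2 + 2*o) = o*(o - 2)*(o + 4)*(o + 2)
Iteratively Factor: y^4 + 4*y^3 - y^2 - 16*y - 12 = (y + 1)*(y^3 + 3*y^2 - 4*y - 12) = (y - 2)*(y + 1)*(y^2 + 5*y + 6) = (y - 2)*(y + 1)*(y + 3)*(y + 2)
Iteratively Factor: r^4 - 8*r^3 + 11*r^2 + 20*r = (r - 4)*(r^3 - 4*r^2 - 5*r) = (r - 4)*(r + 1)*(r^2 - 5*r) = r*(r - 4)*(r + 1)*(r - 5)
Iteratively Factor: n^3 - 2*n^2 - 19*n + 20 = (n + 4)*(n^2 - 6*n + 5) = (n - 1)*(n + 4)*(n - 5)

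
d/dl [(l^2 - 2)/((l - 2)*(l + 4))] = 2*(l^2 - 6*l + 2)/(l^4 + 4*l^3 - 12*l^2 - 32*l + 64)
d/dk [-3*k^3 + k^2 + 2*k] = -9*k^2 + 2*k + 2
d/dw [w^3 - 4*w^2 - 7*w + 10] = 3*w^2 - 8*w - 7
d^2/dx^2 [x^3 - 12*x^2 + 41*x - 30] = 6*x - 24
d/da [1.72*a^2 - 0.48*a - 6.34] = 3.44*a - 0.48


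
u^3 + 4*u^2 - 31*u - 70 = (u - 5)*(u + 2)*(u + 7)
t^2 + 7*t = t*(t + 7)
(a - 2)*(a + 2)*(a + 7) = a^3 + 7*a^2 - 4*a - 28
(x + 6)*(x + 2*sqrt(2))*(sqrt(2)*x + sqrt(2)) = sqrt(2)*x^3 + 4*x^2 + 7*sqrt(2)*x^2 + 6*sqrt(2)*x + 28*x + 24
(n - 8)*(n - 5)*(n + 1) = n^3 - 12*n^2 + 27*n + 40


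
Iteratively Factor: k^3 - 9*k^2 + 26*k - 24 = (k - 2)*(k^2 - 7*k + 12) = (k - 4)*(k - 2)*(k - 3)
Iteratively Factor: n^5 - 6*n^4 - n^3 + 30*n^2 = (n - 3)*(n^4 - 3*n^3 - 10*n^2) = n*(n - 3)*(n^3 - 3*n^2 - 10*n) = n*(n - 5)*(n - 3)*(n^2 + 2*n) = n*(n - 5)*(n - 3)*(n + 2)*(n)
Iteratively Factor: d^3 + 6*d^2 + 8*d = (d + 2)*(d^2 + 4*d) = d*(d + 2)*(d + 4)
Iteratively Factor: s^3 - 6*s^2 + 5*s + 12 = (s - 3)*(s^2 - 3*s - 4) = (s - 3)*(s + 1)*(s - 4)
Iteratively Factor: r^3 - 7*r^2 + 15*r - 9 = (r - 3)*(r^2 - 4*r + 3) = (r - 3)^2*(r - 1)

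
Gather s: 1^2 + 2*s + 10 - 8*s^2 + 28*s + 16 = -8*s^2 + 30*s + 27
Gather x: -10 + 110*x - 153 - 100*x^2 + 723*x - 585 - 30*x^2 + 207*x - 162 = -130*x^2 + 1040*x - 910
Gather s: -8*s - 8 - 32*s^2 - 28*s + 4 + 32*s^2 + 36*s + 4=0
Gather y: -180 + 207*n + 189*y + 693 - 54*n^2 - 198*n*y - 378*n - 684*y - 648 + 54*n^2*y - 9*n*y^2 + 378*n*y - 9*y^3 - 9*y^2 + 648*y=-54*n^2 - 171*n - 9*y^3 + y^2*(-9*n - 9) + y*(54*n^2 + 180*n + 153) - 135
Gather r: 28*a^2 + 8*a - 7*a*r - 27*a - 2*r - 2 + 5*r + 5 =28*a^2 - 19*a + r*(3 - 7*a) + 3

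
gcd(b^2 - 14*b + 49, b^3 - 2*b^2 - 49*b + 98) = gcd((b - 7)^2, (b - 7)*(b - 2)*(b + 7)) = b - 7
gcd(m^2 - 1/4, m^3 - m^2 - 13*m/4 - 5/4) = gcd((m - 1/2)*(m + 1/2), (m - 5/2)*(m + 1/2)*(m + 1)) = m + 1/2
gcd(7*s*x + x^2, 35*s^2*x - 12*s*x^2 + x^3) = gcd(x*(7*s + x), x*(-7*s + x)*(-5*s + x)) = x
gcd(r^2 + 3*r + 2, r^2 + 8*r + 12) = r + 2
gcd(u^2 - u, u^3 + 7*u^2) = u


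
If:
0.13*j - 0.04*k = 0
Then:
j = 0.307692307692308*k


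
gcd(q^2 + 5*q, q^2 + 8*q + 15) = q + 5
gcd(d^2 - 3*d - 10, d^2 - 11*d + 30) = d - 5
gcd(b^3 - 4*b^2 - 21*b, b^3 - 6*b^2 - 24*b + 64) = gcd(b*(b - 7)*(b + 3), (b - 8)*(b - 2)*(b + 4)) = 1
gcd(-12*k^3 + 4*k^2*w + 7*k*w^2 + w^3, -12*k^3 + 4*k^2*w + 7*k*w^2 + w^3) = -12*k^3 + 4*k^2*w + 7*k*w^2 + w^3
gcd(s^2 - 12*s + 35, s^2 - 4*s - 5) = s - 5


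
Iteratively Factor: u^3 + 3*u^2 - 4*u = (u - 1)*(u^2 + 4*u) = (u - 1)*(u + 4)*(u)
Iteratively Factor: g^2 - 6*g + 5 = (g - 1)*(g - 5)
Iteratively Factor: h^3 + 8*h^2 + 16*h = (h)*(h^2 + 8*h + 16) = h*(h + 4)*(h + 4)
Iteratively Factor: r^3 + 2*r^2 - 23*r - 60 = (r - 5)*(r^2 + 7*r + 12) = (r - 5)*(r + 4)*(r + 3)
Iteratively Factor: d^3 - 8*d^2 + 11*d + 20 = (d + 1)*(d^2 - 9*d + 20) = (d - 5)*(d + 1)*(d - 4)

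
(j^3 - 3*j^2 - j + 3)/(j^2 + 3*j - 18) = (j^2 - 1)/(j + 6)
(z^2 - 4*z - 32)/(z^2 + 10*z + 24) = (z - 8)/(z + 6)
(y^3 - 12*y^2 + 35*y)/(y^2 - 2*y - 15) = y*(y - 7)/(y + 3)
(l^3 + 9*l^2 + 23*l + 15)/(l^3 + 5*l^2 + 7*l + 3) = (l + 5)/(l + 1)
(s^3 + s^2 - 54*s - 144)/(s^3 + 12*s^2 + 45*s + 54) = (s - 8)/(s + 3)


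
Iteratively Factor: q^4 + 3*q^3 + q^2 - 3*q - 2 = (q - 1)*(q^3 + 4*q^2 + 5*q + 2) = (q - 1)*(q + 1)*(q^2 + 3*q + 2) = (q - 1)*(q + 1)^2*(q + 2)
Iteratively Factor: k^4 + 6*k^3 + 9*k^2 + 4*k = (k + 1)*(k^3 + 5*k^2 + 4*k) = (k + 1)*(k + 4)*(k^2 + k) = (k + 1)^2*(k + 4)*(k)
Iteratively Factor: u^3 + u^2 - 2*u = (u - 1)*(u^2 + 2*u) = (u - 1)*(u + 2)*(u)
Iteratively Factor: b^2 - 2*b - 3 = (b - 3)*(b + 1)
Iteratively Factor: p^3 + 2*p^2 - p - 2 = (p + 2)*(p^2 - 1) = (p - 1)*(p + 2)*(p + 1)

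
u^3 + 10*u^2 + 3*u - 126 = (u - 3)*(u + 6)*(u + 7)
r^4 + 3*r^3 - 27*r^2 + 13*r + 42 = (r - 3)*(r - 2)*(r + 1)*(r + 7)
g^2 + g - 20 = (g - 4)*(g + 5)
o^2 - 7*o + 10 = (o - 5)*(o - 2)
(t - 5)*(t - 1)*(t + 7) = t^3 + t^2 - 37*t + 35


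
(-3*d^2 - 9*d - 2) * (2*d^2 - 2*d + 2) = -6*d^4 - 12*d^3 + 8*d^2 - 14*d - 4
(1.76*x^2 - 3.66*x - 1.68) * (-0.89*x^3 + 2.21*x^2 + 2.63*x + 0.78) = -1.5664*x^5 + 7.147*x^4 - 1.9646*x^3 - 11.9658*x^2 - 7.2732*x - 1.3104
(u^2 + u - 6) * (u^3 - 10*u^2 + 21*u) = u^5 - 9*u^4 + 5*u^3 + 81*u^2 - 126*u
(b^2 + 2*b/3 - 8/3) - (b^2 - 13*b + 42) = 41*b/3 - 134/3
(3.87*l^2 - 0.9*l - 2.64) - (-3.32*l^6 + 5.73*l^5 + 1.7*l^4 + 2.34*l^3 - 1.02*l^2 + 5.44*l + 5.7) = 3.32*l^6 - 5.73*l^5 - 1.7*l^4 - 2.34*l^3 + 4.89*l^2 - 6.34*l - 8.34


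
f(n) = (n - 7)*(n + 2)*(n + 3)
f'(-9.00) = 250.00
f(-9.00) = -672.00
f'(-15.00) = 706.00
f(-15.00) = -3432.00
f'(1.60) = -27.72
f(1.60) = -89.42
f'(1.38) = -28.81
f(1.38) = -83.20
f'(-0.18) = -28.18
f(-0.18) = -36.85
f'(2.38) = -21.53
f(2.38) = -108.87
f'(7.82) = 123.18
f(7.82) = 87.13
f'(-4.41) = 46.98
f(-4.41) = -38.77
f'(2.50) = -20.25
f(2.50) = -111.38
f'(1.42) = -28.63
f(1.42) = -84.35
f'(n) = (n - 7)*(n + 2) + (n - 7)*(n + 3) + (n + 2)*(n + 3)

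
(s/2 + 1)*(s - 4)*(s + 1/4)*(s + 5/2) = s^4/2 + 3*s^3/8 - 103*s^2/16 - 93*s/8 - 5/2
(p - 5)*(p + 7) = p^2 + 2*p - 35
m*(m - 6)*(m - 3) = m^3 - 9*m^2 + 18*m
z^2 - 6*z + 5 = (z - 5)*(z - 1)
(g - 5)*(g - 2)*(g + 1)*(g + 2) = g^4 - 4*g^3 - 9*g^2 + 16*g + 20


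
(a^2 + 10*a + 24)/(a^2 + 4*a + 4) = (a^2 + 10*a + 24)/(a^2 + 4*a + 4)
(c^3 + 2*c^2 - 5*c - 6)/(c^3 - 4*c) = (c^2 + 4*c + 3)/(c*(c + 2))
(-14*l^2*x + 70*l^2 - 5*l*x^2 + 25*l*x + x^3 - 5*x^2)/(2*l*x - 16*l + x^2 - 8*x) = (-7*l*x + 35*l + x^2 - 5*x)/(x - 8)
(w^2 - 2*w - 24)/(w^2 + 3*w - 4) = (w - 6)/(w - 1)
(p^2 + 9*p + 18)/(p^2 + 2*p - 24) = (p + 3)/(p - 4)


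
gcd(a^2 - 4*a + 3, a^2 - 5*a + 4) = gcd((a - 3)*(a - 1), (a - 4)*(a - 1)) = a - 1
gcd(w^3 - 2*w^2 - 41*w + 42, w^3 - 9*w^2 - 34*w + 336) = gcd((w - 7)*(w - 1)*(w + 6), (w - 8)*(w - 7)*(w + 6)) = w^2 - w - 42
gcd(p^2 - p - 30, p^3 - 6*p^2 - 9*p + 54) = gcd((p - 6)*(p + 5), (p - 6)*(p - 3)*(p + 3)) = p - 6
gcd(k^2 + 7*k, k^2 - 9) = 1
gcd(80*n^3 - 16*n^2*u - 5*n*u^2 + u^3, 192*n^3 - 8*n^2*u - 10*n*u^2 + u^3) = 4*n + u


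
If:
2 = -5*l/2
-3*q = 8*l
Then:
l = -4/5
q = 32/15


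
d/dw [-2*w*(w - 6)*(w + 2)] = -6*w^2 + 16*w + 24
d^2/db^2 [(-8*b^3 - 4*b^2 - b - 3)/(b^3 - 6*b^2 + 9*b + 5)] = 2*(-52*b^6 + 213*b^5 + 348*b^4 - 847*b^3 - 1815*b^2 - 159*b - 388)/(b^9 - 18*b^8 + 135*b^7 - 525*b^6 + 1035*b^5 - 648*b^4 - 816*b^3 + 765*b^2 + 675*b + 125)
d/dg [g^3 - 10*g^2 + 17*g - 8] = 3*g^2 - 20*g + 17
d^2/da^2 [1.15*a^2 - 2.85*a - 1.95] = 2.30000000000000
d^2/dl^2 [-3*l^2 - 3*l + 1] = -6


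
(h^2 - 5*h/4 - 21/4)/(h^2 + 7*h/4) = (h - 3)/h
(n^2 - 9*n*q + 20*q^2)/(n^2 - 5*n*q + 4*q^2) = (-n + 5*q)/(-n + q)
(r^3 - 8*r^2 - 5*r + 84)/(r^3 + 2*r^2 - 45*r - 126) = (r - 4)/(r + 6)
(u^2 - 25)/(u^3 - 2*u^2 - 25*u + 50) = 1/(u - 2)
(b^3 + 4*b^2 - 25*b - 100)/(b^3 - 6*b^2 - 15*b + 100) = (b + 5)/(b - 5)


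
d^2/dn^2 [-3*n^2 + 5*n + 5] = -6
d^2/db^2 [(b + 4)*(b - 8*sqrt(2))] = 2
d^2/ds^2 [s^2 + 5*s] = 2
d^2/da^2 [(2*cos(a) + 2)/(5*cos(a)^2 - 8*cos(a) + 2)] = 20*(45*(1 - cos(2*a))^2*cos(a) + 28*(1 - cos(2*a))^2 + 108*cos(a) + 68*cos(2*a) - 6*cos(3*a) - 10*cos(5*a) - 156)/(16*cos(a) - 5*cos(2*a) - 9)^3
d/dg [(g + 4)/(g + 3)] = -1/(g + 3)^2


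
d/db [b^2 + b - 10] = 2*b + 1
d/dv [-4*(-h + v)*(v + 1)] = 4*h - 8*v - 4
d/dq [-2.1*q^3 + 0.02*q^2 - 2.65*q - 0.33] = -6.3*q^2 + 0.04*q - 2.65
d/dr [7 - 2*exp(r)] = -2*exp(r)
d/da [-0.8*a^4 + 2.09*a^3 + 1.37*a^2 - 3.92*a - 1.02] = -3.2*a^3 + 6.27*a^2 + 2.74*a - 3.92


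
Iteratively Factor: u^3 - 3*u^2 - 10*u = (u - 5)*(u^2 + 2*u) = u*(u - 5)*(u + 2)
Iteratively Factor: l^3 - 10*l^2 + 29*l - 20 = (l - 1)*(l^2 - 9*l + 20) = (l - 4)*(l - 1)*(l - 5)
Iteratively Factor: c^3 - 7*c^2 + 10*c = (c - 5)*(c^2 - 2*c) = (c - 5)*(c - 2)*(c)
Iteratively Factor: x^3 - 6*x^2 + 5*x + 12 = (x - 4)*(x^2 - 2*x - 3) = (x - 4)*(x + 1)*(x - 3)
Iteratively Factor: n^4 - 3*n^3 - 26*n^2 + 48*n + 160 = (n - 4)*(n^3 + n^2 - 22*n - 40) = (n - 4)*(n + 4)*(n^2 - 3*n - 10) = (n - 5)*(n - 4)*(n + 4)*(n + 2)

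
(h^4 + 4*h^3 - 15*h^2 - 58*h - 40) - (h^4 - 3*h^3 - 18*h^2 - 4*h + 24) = 7*h^3 + 3*h^2 - 54*h - 64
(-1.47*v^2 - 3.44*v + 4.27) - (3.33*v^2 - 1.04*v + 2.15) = -4.8*v^2 - 2.4*v + 2.12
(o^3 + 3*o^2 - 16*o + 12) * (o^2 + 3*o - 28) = o^5 + 6*o^4 - 35*o^3 - 120*o^2 + 484*o - 336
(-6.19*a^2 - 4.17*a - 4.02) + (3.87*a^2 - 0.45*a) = -2.32*a^2 - 4.62*a - 4.02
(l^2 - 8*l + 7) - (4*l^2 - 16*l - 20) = -3*l^2 + 8*l + 27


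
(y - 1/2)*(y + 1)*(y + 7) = y^3 + 15*y^2/2 + 3*y - 7/2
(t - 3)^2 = t^2 - 6*t + 9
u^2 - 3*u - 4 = (u - 4)*(u + 1)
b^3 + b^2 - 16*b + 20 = (b - 2)^2*(b + 5)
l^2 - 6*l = l*(l - 6)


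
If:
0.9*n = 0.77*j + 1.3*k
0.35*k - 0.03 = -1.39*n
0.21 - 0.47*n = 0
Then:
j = 3.37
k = -1.69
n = 0.45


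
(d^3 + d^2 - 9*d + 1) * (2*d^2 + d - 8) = 2*d^5 + 3*d^4 - 25*d^3 - 15*d^2 + 73*d - 8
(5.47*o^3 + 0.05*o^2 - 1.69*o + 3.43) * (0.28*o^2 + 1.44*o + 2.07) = 1.5316*o^5 + 7.8908*o^4 + 10.9217*o^3 - 1.3697*o^2 + 1.4409*o + 7.1001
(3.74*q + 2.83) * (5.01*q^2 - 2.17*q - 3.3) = 18.7374*q^3 + 6.0625*q^2 - 18.4831*q - 9.339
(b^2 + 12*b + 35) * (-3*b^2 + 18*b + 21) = -3*b^4 - 18*b^3 + 132*b^2 + 882*b + 735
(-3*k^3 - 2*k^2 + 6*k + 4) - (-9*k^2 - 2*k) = -3*k^3 + 7*k^2 + 8*k + 4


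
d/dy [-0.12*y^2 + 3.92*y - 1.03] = 3.92 - 0.24*y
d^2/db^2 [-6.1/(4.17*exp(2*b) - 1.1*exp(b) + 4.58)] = (-6.1*(8.34*exp(b) - 1.1)*(16.68*exp(b) - 2.2)*exp(b) + (101.748*exp(b) - 6.71)*(4.17*exp(2*b) - 1.1*exp(b) + 4.58))*exp(b)/(4.17*exp(2*b) - 1.1*exp(b) + 4.58)^3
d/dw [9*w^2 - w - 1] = 18*w - 1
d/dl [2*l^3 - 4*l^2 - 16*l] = 6*l^2 - 8*l - 16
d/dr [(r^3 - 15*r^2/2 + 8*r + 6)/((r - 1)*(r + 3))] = (r^4 + 4*r^3 - 32*r^2 + 33*r - 36)/(r^4 + 4*r^3 - 2*r^2 - 12*r + 9)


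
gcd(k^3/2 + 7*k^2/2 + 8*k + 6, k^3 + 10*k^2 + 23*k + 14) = k + 2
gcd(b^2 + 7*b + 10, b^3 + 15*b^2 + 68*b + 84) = b + 2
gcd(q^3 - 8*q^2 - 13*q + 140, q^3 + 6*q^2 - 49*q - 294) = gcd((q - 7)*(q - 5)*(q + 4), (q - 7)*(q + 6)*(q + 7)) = q - 7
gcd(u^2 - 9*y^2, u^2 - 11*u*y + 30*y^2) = 1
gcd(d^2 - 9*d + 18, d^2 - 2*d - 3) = d - 3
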